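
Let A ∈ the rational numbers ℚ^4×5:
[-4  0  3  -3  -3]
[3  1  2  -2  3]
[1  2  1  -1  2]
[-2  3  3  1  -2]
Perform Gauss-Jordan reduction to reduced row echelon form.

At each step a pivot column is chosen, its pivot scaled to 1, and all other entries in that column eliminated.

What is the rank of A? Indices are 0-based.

rank = 4

pivot(0,0)=-4: scale R0 → (1, 0, -3/4, 3/4, 3/4)
  clear (1,0): R1 −= (3)R0 → (0, 1, 17/4, -17/4, 3/4)
  clear (2,0): R2 −= (1)R0 → (0, 2, 7/4, -7/4, 5/4)
  clear (3,0): R3 −= (-2)R0 → (0, 3, 3/2, 5/2, -1/2)
pivot(1,1)=1: scale R1 → (0, 1, 17/4, -17/4, 3/4)
  clear (2,1): R2 −= (2)R1 → (0, 0, -27/4, 27/4, -1/4)
  clear (3,1): R3 −= (3)R1 → (0, 0, -45/4, 61/4, -11/4)
pivot(2,2)=-27/4: scale R2 → (0, 0, 1, -1, 1/27)
  clear (0,2): R0 −= (-3/4)R2 → (1, 0, 0, 0, 7/9)
  clear (1,2): R1 −= (17/4)R2 → (0, 1, 0, 0, 16/27)
  clear (3,2): R3 −= (-45/4)R2 → (0, 0, 0, 4, -7/3)
pivot(3,3)=4: scale R3 → (0, 0, 0, 1, -7/12)
  clear (2,3): R2 −= (-1)R3 → (0, 0, 1, 0, -59/108)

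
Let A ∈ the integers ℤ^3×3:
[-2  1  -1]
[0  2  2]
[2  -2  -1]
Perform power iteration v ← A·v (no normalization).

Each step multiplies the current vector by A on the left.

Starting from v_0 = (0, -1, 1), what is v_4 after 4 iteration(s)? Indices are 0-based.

v_0 = (0, -1, 1).
v_1 = A·v_0 = (-2, 0, 1).
v_2 = A·v_1 = (3, 2, -5).
v_3 = A·v_2 = (1, -6, 7).
v_4 = A·v_3 = (-15, 2, 7).

v_4 = (-15, 2, 7)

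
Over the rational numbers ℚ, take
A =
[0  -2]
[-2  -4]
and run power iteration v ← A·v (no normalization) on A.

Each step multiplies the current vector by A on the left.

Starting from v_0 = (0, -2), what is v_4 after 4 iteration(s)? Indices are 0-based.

v_4 = (-384, -928)

v_0 = (0, -2).
v_1 = A·v_0 = (4, 8).
v_2 = A·v_1 = (-16, -40).
v_3 = A·v_2 = (80, 192).
v_4 = A·v_3 = (-384, -928).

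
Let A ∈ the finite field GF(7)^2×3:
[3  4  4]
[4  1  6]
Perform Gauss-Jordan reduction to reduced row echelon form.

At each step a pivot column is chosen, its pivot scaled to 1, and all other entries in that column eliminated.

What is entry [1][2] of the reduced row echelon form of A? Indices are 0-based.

pivot(0,0)=3: scale R0 → (1, 6, 6)
  clear (1,0): R1 −= (4)R0 → (0, 5, 3)
pivot(1,1)=5: scale R1 → (0, 1, 2)
  clear (0,1): R0 −= (6)R1 → (1, 0, 1)

M[1][2] = 2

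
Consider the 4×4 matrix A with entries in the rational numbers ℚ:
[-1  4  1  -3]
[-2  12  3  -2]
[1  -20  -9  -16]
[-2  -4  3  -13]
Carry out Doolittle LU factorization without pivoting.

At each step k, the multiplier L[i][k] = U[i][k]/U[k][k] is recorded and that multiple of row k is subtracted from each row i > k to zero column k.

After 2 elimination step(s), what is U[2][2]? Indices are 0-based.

U[2][2] = -4

k=0: U[0][0]=-1
  eliminate (1,0): mult=2, new row 1: (0, 4, 1, 4); set L[1][0]=2
  eliminate (2,0): mult=-1, new row 2: (0, -16, -8, -19); set L[2][0]=-1
  eliminate (3,0): mult=2, new row 3: (0, -12, 1, -7); set L[3][0]=2
k=1: U[1][1]=4
  eliminate (2,1): mult=-4, new row 2: (0, 0, -4, -3); set L[2][1]=-4
  eliminate (3,1): mult=-3, new row 3: (0, 0, 4, 5); set L[3][1]=-3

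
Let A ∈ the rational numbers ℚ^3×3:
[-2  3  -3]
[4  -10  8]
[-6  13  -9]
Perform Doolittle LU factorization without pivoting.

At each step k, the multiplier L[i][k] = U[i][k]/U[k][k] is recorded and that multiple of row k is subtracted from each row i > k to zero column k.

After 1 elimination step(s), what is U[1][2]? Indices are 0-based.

k=0: U[0][0]=-2
  eliminate (1,0): mult=-2, new row 1: (0, -4, 2); set L[1][0]=-2
  eliminate (2,0): mult=3, new row 2: (0, 4, 0); set L[2][0]=3

U[1][2] = 2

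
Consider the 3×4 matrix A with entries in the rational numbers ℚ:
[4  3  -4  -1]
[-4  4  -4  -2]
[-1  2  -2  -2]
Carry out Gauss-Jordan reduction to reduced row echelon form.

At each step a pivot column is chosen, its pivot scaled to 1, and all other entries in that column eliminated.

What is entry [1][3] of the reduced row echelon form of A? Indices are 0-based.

pivot(0,0)=4: scale R0 → (1, 3/4, -1, -1/4)
  clear (1,0): R1 −= (-4)R0 → (0, 7, -8, -3)
  clear (2,0): R2 −= (-1)R0 → (0, 11/4, -3, -9/4)
pivot(1,1)=7: scale R1 → (0, 1, -8/7, -3/7)
  clear (0,1): R0 −= (3/4)R1 → (1, 0, -1/7, 1/14)
  clear (2,1): R2 −= (11/4)R1 → (0, 0, 1/7, -15/14)
pivot(2,2)=1/7: scale R2 → (0, 0, 1, -15/2)
  clear (0,2): R0 −= (-1/7)R2 → (1, 0, 0, -1)
  clear (1,2): R1 −= (-8/7)R2 → (0, 1, 0, -9)

M[1][3] = -9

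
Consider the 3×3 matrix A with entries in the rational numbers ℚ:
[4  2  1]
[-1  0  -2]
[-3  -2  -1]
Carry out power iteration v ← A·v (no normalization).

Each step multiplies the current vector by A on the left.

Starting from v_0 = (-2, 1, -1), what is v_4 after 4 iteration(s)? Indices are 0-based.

v_0 = (-2, 1, -1).
v_1 = A·v_0 = (-7, 4, 5).
v_2 = A·v_1 = (-15, -3, 8).
v_3 = A·v_2 = (-58, -1, 43).
v_4 = A·v_3 = (-191, -28, 133).

v_4 = (-191, -28, 133)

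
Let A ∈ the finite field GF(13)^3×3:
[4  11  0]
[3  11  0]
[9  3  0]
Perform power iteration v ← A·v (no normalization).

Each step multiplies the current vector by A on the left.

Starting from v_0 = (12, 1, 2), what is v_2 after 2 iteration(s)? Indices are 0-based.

v_2 = (12, 5, 9)

v_0 = (12, 1, 2).
v_1 = A·v_0 = (7, 8, 7).
v_2 = A·v_1 = (12, 5, 9).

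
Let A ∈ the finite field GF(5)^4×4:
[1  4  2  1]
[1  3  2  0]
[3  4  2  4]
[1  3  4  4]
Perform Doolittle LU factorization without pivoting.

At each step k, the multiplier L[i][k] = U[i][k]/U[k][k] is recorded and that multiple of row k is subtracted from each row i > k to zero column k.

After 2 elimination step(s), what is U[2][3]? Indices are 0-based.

U[2][3] = 4

k=0: U[0][0]=1
  eliminate (1,0): mult=1, new row 1: (0, 4, 0, 4); set L[1][0]=1
  eliminate (2,0): mult=3, new row 2: (0, 2, 1, 1); set L[2][0]=3
  eliminate (3,0): mult=1, new row 3: (0, 4, 2, 3); set L[3][0]=1
k=1: U[1][1]=4
  eliminate (2,1): mult=3, new row 2: (0, 0, 1, 4); set L[2][1]=3
  eliminate (3,1): mult=1, new row 3: (0, 0, 2, 4); set L[3][1]=1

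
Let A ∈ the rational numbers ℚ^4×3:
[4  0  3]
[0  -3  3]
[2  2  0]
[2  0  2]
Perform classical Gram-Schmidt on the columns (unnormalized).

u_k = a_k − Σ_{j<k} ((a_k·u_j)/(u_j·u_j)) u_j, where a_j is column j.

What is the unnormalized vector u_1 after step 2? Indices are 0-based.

Step 1: u_0 = a_0 = (4, 0, 2, 2).
Step 2: u_1 = a_1 − (1/6)·u_0 = (-2/3, -3, 5/3, -1/3).

u_1 = (-2/3, -3, 5/3, -1/3)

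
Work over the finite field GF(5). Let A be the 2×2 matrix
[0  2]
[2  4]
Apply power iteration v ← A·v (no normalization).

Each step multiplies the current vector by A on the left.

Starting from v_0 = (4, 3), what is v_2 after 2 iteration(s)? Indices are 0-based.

v_2 = (0, 2)

v_0 = (4, 3).
v_1 = A·v_0 = (1, 0).
v_2 = A·v_1 = (0, 2).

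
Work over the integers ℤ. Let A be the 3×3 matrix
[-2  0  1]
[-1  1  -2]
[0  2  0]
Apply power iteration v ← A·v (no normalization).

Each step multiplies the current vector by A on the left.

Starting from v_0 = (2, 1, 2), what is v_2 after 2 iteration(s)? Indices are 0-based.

v_0 = (2, 1, 2).
v_1 = A·v_0 = (-2, -5, 2).
v_2 = A·v_1 = (6, -7, -10).

v_2 = (6, -7, -10)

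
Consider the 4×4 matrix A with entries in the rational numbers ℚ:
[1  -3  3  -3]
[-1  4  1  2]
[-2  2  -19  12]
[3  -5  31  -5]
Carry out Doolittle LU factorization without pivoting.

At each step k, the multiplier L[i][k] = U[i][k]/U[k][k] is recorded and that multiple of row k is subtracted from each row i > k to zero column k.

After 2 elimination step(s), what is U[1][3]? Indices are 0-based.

[col 0] pivot 1
  R1 -= -1*R0 → (0, 1, 4, -1)  (L[1][0] := -1)
  R2 -= -2*R0 → (0, -4, -13, 6)  (L[2][0] := -2)
  R3 -= 3*R0 → (0, 4, 22, 4)  (L[3][0] := 3)
[col 1] pivot 1
  R2 -= -4*R1 → (0, 0, 3, 2)  (L[2][1] := -4)
  R3 -= 4*R1 → (0, 0, 6, 8)  (L[3][1] := 4)

U[1][3] = -1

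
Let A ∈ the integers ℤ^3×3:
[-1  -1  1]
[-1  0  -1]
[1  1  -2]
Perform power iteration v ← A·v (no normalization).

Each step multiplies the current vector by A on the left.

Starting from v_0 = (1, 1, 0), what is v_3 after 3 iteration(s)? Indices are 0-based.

v_3 = (-12, 2, 19)

v_0 = (1, 1, 0).
v_1 = A·v_0 = (-2, -1, 2).
v_2 = A·v_1 = (5, 0, -7).
v_3 = A·v_2 = (-12, 2, 19).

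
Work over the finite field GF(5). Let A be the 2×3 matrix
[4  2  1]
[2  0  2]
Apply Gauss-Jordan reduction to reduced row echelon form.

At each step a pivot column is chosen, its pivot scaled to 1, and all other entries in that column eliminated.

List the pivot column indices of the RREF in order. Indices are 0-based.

pivot(0,0)=4: scale R0 → (1, 3, 4)
  clear (1,0): R1 −= (2)R0 → (0, 4, 4)
pivot(1,1)=4: scale R1 → (0, 1, 1)
  clear (0,1): R0 −= (3)R1 → (1, 0, 1)

pivot columns: 0, 1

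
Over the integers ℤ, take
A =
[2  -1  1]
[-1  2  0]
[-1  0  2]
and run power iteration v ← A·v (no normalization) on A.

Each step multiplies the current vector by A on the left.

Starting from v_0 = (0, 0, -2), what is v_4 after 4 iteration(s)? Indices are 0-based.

v_0 = (0, 0, -2).
v_1 = A·v_0 = (-2, 0, -4).
v_2 = A·v_1 = (-8, 2, -6).
v_3 = A·v_2 = (-24, 12, -4).
v_4 = A·v_3 = (-64, 48, 16).

v_4 = (-64, 48, 16)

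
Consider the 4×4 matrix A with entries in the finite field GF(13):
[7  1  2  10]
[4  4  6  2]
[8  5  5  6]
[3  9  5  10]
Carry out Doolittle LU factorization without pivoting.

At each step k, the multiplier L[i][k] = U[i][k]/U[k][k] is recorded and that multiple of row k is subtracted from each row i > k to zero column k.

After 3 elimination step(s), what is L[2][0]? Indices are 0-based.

k=0: U[0][0]=7
  eliminate (1,0): mult=8, new row 1: (0, 9, 3, 0); set L[1][0]=8
  eliminate (2,0): mult=3, new row 2: (0, 2, 12, 2); set L[2][0]=3
  eliminate (3,0): mult=6, new row 3: (0, 3, 6, 2); set L[3][0]=6
k=1: U[1][1]=9
  eliminate (2,1): mult=6, new row 2: (0, 0, 7, 2); set L[2][1]=6
  eliminate (3,1): mult=9, new row 3: (0, 0, 5, 2); set L[3][1]=9
k=2: U[2][2]=7
  eliminate (3,2): mult=10, new row 3: (0, 0, 0, 8); set L[3][2]=10

L[2][0] = 3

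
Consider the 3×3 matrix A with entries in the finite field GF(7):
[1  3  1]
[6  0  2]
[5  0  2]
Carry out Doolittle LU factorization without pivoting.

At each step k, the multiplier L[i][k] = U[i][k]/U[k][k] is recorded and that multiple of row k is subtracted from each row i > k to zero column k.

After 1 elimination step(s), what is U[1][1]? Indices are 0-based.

U[1][1] = 3

k=0: U[0][0]=1
  eliminate (1,0): mult=6, new row 1: (0, 3, 3); set L[1][0]=6
  eliminate (2,0): mult=5, new row 2: (0, 6, 4); set L[2][0]=5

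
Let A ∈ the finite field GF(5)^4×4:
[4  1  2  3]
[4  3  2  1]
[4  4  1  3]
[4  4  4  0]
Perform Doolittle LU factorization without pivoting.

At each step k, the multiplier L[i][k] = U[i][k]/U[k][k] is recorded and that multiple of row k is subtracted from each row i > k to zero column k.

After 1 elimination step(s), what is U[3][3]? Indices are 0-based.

U[3][3] = 2

[col 0] pivot 4
  R1 -= 1*R0 → (0, 2, 0, 3)  (L[1][0] := 1)
  R2 -= 1*R0 → (0, 3, 4, 0)  (L[2][0] := 1)
  R3 -= 1*R0 → (0, 3, 2, 2)  (L[3][0] := 1)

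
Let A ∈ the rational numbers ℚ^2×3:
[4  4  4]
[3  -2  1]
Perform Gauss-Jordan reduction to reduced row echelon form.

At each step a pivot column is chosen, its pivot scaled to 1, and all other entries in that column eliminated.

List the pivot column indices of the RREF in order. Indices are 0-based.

pivot columns: 0, 1

pivot(0,0)=4: scale R0 → (1, 1, 1)
  clear (1,0): R1 −= (3)R0 → (0, -5, -2)
pivot(1,1)=-5: scale R1 → (0, 1, 2/5)
  clear (0,1): R0 −= (1)R1 → (1, 0, 3/5)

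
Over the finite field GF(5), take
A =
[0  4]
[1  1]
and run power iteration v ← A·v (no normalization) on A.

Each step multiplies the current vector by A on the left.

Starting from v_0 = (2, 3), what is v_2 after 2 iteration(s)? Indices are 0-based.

v_0 = (2, 3).
v_1 = A·v_0 = (2, 0).
v_2 = A·v_1 = (0, 2).

v_2 = (0, 2)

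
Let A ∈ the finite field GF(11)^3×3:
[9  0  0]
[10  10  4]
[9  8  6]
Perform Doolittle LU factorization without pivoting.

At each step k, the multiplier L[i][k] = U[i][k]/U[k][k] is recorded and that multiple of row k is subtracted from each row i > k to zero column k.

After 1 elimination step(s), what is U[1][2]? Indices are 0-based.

Step 1: pivot at (0,0) is 9.
  row1 ← row1 − (6)·row0  ⇒  L[1][0]=6, U row1=(0, 10, 4)
  row2 ← row2 − (1)·row0  ⇒  L[2][0]=1, U row2=(0, 8, 6)

U[1][2] = 4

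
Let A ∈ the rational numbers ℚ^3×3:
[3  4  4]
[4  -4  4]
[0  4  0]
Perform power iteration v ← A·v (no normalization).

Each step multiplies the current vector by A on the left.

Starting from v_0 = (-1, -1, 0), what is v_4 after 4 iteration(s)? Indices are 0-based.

v_0 = (-1, -1, 0).
v_1 = A·v_0 = (-7, 0, -4).
v_2 = A·v_1 = (-37, -44, 0).
v_3 = A·v_2 = (-287, 28, -176).
v_4 = A·v_3 = (-1453, -1964, 112).

v_4 = (-1453, -1964, 112)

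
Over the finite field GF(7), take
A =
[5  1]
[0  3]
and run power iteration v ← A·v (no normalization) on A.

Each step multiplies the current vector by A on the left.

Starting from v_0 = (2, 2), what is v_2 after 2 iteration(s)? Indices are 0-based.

v_0 = (2, 2).
v_1 = A·v_0 = (5, 6).
v_2 = A·v_1 = (3, 4).

v_2 = (3, 4)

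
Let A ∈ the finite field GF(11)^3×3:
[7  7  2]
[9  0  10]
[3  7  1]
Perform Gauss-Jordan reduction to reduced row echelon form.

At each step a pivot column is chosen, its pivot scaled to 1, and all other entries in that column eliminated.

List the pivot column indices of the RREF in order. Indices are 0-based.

step 1: normalize row 0 (÷7) = (1, 1, 5)
  row 1: subtract 9×row0 = (0, 2, 9)
  row 2: subtract 3×row0 = (0, 4, 8)
step 2: normalize row 1 (÷2) = (0, 1, 10)
  row 0: subtract 1×row1 = (1, 0, 6)
  row 2: subtract 4×row1 = (0, 0, 1)
step 3: normalize row 2 (÷1) = (0, 0, 1)
  row 0: subtract 6×row2 = (1, 0, 0)
  row 1: subtract 10×row2 = (0, 1, 0)

pivot columns: 0, 1, 2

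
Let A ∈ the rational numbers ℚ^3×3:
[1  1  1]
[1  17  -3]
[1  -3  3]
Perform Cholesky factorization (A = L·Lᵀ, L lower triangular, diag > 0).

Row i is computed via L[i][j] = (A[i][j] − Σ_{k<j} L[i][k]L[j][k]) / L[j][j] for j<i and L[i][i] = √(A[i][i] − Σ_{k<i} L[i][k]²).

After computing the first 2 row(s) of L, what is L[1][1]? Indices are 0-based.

L[1][1] = 4

Step 1: L[0][0] = √(1) = 1.
  L[1][0] = (1) / L[0][0] = 1.
Step 2: L[1][1] = √(16) = 4.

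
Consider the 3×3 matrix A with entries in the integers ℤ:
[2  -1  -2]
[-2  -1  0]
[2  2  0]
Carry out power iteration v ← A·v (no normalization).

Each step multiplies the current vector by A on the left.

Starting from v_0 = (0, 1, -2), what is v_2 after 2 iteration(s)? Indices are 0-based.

v_2 = (3, -5, 4)

v_0 = (0, 1, -2).
v_1 = A·v_0 = (3, -1, 2).
v_2 = A·v_1 = (3, -5, 4).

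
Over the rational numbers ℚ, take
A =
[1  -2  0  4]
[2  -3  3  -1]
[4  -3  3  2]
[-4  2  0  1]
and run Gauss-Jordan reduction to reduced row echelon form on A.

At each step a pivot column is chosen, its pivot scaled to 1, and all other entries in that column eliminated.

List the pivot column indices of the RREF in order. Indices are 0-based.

pivot columns: 0, 1, 2, 3

step 1: normalize row 0 (÷1) = (1, -2, 0, 4)
  row 1: subtract 2×row0 = (0, 1, 3, -9)
  row 2: subtract 4×row0 = (0, 5, 3, -14)
  row 3: subtract -4×row0 = (0, -6, 0, 17)
step 2: normalize row 1 (÷1) = (0, 1, 3, -9)
  row 0: subtract -2×row1 = (1, 0, 6, -14)
  row 2: subtract 5×row1 = (0, 0, -12, 31)
  row 3: subtract -6×row1 = (0, 0, 18, -37)
step 3: normalize row 2 (÷-12) = (0, 0, 1, -31/12)
  row 0: subtract 6×row2 = (1, 0, 0, 3/2)
  row 1: subtract 3×row2 = (0, 1, 0, -5/4)
  row 3: subtract 18×row2 = (0, 0, 0, 19/2)
step 4: normalize row 3 (÷19/2) = (0, 0, 0, 1)
  row 0: subtract 3/2×row3 = (1, 0, 0, 0)
  row 1: subtract -5/4×row3 = (0, 1, 0, 0)
  row 2: subtract -31/12×row3 = (0, 0, 1, 0)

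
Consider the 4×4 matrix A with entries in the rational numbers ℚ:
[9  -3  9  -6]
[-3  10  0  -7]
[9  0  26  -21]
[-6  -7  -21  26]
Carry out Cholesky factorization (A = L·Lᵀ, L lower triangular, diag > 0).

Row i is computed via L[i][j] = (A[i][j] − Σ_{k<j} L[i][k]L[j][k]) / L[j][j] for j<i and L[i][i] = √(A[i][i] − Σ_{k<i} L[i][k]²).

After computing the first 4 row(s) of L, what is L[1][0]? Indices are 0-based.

L[1][0] = -1

Step 1: L[0][0] = √(9) = 3.
  L[1][0] = (-3) / L[0][0] = -1.
Step 2: L[1][1] = √(9) = 3.
  L[2][0] = (9) / L[0][0] = 3.
  L[2][1] = (3) / L[1][1] = 1.
Step 3: L[2][2] = √(16) = 4.
  L[3][0] = (-6) / L[0][0] = -2.
  L[3][1] = (-9) / L[1][1] = -3.
  L[3][2] = (-12) / L[2][2] = -3.
Step 4: L[3][3] = √(4) = 2.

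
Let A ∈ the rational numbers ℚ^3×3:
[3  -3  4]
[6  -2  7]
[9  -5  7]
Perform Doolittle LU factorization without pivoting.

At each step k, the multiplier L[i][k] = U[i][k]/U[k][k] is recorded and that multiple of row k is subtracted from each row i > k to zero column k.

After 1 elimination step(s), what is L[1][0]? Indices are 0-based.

Step 1: pivot at (0,0) is 3.
  row1 ← row1 − (2)·row0  ⇒  L[1][0]=2, U row1=(0, 4, -1)
  row2 ← row2 − (3)·row0  ⇒  L[2][0]=3, U row2=(0, 4, -5)

L[1][0] = 2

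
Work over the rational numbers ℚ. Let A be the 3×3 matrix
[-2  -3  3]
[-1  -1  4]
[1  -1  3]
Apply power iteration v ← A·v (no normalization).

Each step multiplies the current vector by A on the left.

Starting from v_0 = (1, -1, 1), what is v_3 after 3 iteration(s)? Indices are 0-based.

v_3 = (19, 53, 28)

v_0 = (1, -1, 1).
v_1 = A·v_0 = (4, 4, 5).
v_2 = A·v_1 = (-5, 12, 15).
v_3 = A·v_2 = (19, 53, 28).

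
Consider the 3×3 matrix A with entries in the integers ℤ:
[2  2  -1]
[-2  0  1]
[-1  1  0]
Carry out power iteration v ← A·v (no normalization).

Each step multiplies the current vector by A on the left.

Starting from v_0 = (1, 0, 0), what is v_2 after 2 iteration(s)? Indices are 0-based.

v_0 = (1, 0, 0).
v_1 = A·v_0 = (2, -2, -1).
v_2 = A·v_1 = (1, -5, -4).

v_2 = (1, -5, -4)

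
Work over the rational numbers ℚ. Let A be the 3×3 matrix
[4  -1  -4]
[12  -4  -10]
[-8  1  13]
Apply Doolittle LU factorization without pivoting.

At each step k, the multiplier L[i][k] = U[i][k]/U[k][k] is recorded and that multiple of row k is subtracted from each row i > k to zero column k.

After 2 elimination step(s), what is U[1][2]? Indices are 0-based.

U[1][2] = 2

Step 1: pivot at (0,0) is 4.
  row1 ← row1 − (3)·row0  ⇒  L[1][0]=3, U row1=(0, -1, 2)
  row2 ← row2 − (-2)·row0  ⇒  L[2][0]=-2, U row2=(0, -1, 5)
Step 2: pivot at (1,1) is -1.
  row2 ← row2 − (1)·row1  ⇒  L[2][1]=1, U row2=(0, 0, 3)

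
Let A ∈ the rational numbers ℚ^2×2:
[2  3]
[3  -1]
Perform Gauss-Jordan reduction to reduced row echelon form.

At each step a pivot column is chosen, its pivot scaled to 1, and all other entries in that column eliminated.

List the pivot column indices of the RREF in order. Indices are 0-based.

pivot columns: 0, 1

step 1: normalize row 0 (÷2) = (1, 3/2)
  row 1: subtract 3×row0 = (0, -11/2)
step 2: normalize row 1 (÷-11/2) = (0, 1)
  row 0: subtract 3/2×row1 = (1, 0)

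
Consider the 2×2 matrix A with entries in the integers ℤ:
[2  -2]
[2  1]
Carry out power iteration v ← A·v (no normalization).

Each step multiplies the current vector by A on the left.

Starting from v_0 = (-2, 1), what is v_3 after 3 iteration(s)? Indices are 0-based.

v_3 = (18, -27)

v_0 = (-2, 1).
v_1 = A·v_0 = (-6, -3).
v_2 = A·v_1 = (-6, -15).
v_3 = A·v_2 = (18, -27).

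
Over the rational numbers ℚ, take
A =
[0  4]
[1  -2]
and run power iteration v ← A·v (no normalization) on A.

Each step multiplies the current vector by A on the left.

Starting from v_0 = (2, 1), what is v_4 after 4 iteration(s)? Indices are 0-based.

v_0 = (2, 1).
v_1 = A·v_0 = (4, 0).
v_2 = A·v_1 = (0, 4).
v_3 = A·v_2 = (16, -8).
v_4 = A·v_3 = (-32, 32).

v_4 = (-32, 32)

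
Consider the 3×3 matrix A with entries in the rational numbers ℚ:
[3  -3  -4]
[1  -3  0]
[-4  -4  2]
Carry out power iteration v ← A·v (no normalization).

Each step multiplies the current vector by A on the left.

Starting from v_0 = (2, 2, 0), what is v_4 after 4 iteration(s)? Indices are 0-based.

v_4 = (2184, 136, -1952)

v_0 = (2, 2, 0).
v_1 = A·v_0 = (0, -4, -16).
v_2 = A·v_1 = (76, 12, -16).
v_3 = A·v_2 = (256, 40, -384).
v_4 = A·v_3 = (2184, 136, -1952).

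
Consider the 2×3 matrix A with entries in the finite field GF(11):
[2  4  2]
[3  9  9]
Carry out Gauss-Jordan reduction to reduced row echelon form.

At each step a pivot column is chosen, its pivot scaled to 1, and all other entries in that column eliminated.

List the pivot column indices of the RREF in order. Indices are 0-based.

pivot(0,0)=2: scale R0 → (1, 2, 1)
  clear (1,0): R1 −= (3)R0 → (0, 3, 6)
pivot(1,1)=3: scale R1 → (0, 1, 2)
  clear (0,1): R0 −= (2)R1 → (1, 0, 8)

pivot columns: 0, 1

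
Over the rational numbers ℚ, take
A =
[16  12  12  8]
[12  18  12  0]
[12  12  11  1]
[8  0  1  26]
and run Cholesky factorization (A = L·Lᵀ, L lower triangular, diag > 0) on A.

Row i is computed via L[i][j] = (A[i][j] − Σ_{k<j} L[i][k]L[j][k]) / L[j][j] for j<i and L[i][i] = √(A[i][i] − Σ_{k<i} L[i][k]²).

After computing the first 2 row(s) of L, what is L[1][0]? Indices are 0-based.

L[1][0] = 3

Step 1: L[0][0] = √(16) = 4.
  L[1][0] = (12) / L[0][0] = 3.
Step 2: L[1][1] = √(9) = 3.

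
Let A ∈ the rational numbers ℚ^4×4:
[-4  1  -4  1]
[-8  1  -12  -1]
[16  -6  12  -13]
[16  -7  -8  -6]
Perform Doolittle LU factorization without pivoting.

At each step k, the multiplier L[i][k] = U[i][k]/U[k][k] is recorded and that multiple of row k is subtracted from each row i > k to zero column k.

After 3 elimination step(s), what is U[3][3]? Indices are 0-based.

[col 0] pivot -4
  R1 -= 2*R0 → (0, -1, -4, -3)  (L[1][0] := 2)
  R2 -= -4*R0 → (0, -2, -4, -9)  (L[2][0] := -4)
  R3 -= -4*R0 → (0, -3, -24, -2)  (L[3][0] := -4)
[col 1] pivot -1
  R2 -= 2*R1 → (0, 0, 4, -3)  (L[2][1] := 2)
  R3 -= 3*R1 → (0, 0, -12, 7)  (L[3][1] := 3)
[col 2] pivot 4
  R3 -= -3*R2 → (0, 0, 0, -2)  (L[3][2] := -3)

U[3][3] = -2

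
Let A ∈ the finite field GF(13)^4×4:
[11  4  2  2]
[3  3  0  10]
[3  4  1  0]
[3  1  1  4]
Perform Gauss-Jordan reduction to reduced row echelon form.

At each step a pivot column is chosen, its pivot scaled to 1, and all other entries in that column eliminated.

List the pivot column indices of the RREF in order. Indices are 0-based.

pivot columns: 0, 1, 2, 3

step 1: normalize row 0 (÷11) = (1, 11, 12, 12)
  row 1: subtract 3×row0 = (0, 9, 3, 0)
  row 2: subtract 3×row0 = (0, 10, 4, 3)
  row 3: subtract 3×row0 = (0, 7, 4, 7)
step 2: normalize row 1 (÷9) = (0, 1, 9, 0)
  row 0: subtract 11×row1 = (1, 0, 4, 12)
  row 2: subtract 10×row1 = (0, 0, 5, 3)
  row 3: subtract 7×row1 = (0, 0, 6, 7)
step 3: normalize row 2 (÷5) = (0, 0, 1, 11)
  row 0: subtract 4×row2 = (1, 0, 0, 7)
  row 1: subtract 9×row2 = (0, 1, 0, 5)
  row 3: subtract 6×row2 = (0, 0, 0, 6)
step 4: normalize row 3 (÷6) = (0, 0, 0, 1)
  row 0: subtract 7×row3 = (1, 0, 0, 0)
  row 1: subtract 5×row3 = (0, 1, 0, 0)
  row 2: subtract 11×row3 = (0, 0, 1, 0)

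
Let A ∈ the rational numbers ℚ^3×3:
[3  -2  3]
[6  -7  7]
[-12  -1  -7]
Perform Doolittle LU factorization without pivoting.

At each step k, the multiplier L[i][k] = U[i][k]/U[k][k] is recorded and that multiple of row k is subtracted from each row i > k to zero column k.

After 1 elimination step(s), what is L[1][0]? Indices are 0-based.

k=0: U[0][0]=3
  eliminate (1,0): mult=2, new row 1: (0, -3, 1); set L[1][0]=2
  eliminate (2,0): mult=-4, new row 2: (0, -9, 5); set L[2][0]=-4

L[1][0] = 2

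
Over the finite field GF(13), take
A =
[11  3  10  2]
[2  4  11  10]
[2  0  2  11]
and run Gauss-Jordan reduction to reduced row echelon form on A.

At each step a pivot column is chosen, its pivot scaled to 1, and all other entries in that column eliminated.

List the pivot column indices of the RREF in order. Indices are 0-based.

pivot(0,0)=11: scale R0 → (1, 5, 8, 12)
  clear (1,0): R1 −= (2)R0 → (0, 7, 8, 12)
  clear (2,0): R2 −= (2)R0 → (0, 3, 12, 0)
pivot(1,1)=7: scale R1 → (0, 1, 3, 11)
  clear (0,1): R0 −= (5)R1 → (1, 0, 6, 9)
  clear (2,1): R2 −= (3)R1 → (0, 0, 3, 6)
pivot(2,2)=3: scale R2 → (0, 0, 1, 2)
  clear (0,2): R0 −= (6)R2 → (1, 0, 0, 10)
  clear (1,2): R1 −= (3)R2 → (0, 1, 0, 5)

pivot columns: 0, 1, 2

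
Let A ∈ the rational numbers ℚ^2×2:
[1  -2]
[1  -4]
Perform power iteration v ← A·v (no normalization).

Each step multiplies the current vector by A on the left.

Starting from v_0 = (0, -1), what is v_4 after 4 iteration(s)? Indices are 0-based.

v_0 = (0, -1).
v_1 = A·v_0 = (2, 4).
v_2 = A·v_1 = (-6, -14).
v_3 = A·v_2 = (22, 50).
v_4 = A·v_3 = (-78, -178).

v_4 = (-78, -178)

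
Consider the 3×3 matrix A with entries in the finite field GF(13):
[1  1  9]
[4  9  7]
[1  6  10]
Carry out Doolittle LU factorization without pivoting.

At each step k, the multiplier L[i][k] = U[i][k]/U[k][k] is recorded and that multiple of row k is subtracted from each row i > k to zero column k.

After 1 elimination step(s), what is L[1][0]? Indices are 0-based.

[col 0] pivot 1
  R1 -= 4*R0 → (0, 5, 10)  (L[1][0] := 4)
  R2 -= 1*R0 → (0, 5, 1)  (L[2][0] := 1)

L[1][0] = 4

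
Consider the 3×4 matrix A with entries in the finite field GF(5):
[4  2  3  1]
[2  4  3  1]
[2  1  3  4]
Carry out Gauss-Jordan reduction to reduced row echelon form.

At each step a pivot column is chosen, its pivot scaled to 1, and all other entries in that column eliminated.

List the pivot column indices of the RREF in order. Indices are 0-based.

pivot columns: 0, 1, 2

step 1: normalize row 0 (÷4) = (1, 3, 2, 4)
  row 1: subtract 2×row0 = (0, 3, 4, 3)
  row 2: subtract 2×row0 = (0, 0, 4, 1)
step 2: normalize row 1 (÷3) = (0, 1, 3, 1)
  row 0: subtract 3×row1 = (1, 0, 3, 1)
step 3: normalize row 2 (÷4) = (0, 0, 1, 4)
  row 0: subtract 3×row2 = (1, 0, 0, 4)
  row 1: subtract 3×row2 = (0, 1, 0, 4)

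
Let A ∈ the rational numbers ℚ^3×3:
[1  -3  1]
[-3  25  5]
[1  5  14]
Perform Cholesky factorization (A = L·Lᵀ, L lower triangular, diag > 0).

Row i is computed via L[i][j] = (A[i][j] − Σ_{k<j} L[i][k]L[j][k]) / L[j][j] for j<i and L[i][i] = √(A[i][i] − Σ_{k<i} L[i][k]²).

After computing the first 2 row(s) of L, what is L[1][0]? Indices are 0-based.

L[1][0] = -3

Step 1: L[0][0] = √(1) = 1.
  L[1][0] = (-3) / L[0][0] = -3.
Step 2: L[1][1] = √(16) = 4.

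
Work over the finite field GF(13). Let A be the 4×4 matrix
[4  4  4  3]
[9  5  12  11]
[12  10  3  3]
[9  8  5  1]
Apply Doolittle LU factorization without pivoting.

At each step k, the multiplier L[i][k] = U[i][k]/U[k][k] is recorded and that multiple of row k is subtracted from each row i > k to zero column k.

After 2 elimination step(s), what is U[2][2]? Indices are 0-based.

Step 1: pivot at (0,0) is 4.
  row1 ← row1 − (12)·row0  ⇒  L[1][0]=12, U row1=(0, 9, 3, 1)
  row2 ← row2 − (3)·row0  ⇒  L[2][0]=3, U row2=(0, 11, 4, 7)
  row3 ← row3 − (12)·row0  ⇒  L[3][0]=12, U row3=(0, 12, 9, 4)
Step 2: pivot at (1,1) is 9.
  row2 ← row2 − (7)·row1  ⇒  L[2][1]=7, U row2=(0, 0, 9, 0)
  row3 ← row3 − (10)·row1  ⇒  L[3][1]=10, U row3=(0, 0, 5, 7)

U[2][2] = 9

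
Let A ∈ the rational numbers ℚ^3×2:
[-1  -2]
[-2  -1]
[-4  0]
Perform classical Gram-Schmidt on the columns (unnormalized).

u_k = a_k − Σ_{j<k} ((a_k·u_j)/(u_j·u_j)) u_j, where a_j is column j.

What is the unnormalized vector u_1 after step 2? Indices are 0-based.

u_1 = (-38/21, -13/21, 16/21)

Step 1: u_0 = a_0 = (-1, -2, -4).
Step 2: u_1 = a_1 − (4/21)·u_0 = (-38/21, -13/21, 16/21).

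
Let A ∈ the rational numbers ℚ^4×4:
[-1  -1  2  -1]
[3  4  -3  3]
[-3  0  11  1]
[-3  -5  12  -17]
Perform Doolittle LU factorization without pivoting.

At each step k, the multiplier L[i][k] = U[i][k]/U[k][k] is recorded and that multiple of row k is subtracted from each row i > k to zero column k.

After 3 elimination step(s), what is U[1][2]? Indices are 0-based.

U[1][2] = 3

[col 0] pivot -1
  R1 -= -3*R0 → (0, 1, 3, 0)  (L[1][0] := -3)
  R2 -= 3*R0 → (0, 3, 5, 4)  (L[2][0] := 3)
  R3 -= 3*R0 → (0, -2, 6, -14)  (L[3][0] := 3)
[col 1] pivot 1
  R2 -= 3*R1 → (0, 0, -4, 4)  (L[2][1] := 3)
  R3 -= -2*R1 → (0, 0, 12, -14)  (L[3][1] := -2)
[col 2] pivot -4
  R3 -= -3*R2 → (0, 0, 0, -2)  (L[3][2] := -3)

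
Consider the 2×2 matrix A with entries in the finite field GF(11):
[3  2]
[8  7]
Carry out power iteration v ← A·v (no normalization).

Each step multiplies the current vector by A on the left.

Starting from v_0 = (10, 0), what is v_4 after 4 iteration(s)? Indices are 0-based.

v_4 = (8, 5)

v_0 = (10, 0).
v_1 = A·v_0 = (8, 3).
v_2 = A·v_1 = (8, 8).
v_3 = A·v_2 = (7, 10).
v_4 = A·v_3 = (8, 5).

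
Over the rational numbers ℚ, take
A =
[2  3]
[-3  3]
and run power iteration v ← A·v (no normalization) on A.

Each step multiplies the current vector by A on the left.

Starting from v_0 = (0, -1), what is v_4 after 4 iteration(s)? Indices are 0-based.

v_4 = (75, 225)

v_0 = (0, -1).
v_1 = A·v_0 = (-3, -3).
v_2 = A·v_1 = (-15, 0).
v_3 = A·v_2 = (-30, 45).
v_4 = A·v_3 = (75, 225).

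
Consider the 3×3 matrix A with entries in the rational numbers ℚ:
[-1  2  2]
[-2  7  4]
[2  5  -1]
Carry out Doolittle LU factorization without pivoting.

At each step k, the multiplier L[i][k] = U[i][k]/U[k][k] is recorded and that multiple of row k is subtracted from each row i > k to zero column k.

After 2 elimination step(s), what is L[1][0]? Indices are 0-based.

L[1][0] = 2

k=0: U[0][0]=-1
  eliminate (1,0): mult=2, new row 1: (0, 3, 0); set L[1][0]=2
  eliminate (2,0): mult=-2, new row 2: (0, 9, 3); set L[2][0]=-2
k=1: U[1][1]=3
  eliminate (2,1): mult=3, new row 2: (0, 0, 3); set L[2][1]=3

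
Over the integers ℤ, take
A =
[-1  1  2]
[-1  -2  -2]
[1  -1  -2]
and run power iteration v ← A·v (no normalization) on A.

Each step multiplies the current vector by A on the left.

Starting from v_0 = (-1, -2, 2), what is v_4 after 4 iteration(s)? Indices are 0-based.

v_4 = (-85, 45, 85)

v_0 = (-1, -2, 2).
v_1 = A·v_0 = (3, 1, -3).
v_2 = A·v_1 = (-8, 1, 8).
v_3 = A·v_2 = (25, -10, -25).
v_4 = A·v_3 = (-85, 45, 85).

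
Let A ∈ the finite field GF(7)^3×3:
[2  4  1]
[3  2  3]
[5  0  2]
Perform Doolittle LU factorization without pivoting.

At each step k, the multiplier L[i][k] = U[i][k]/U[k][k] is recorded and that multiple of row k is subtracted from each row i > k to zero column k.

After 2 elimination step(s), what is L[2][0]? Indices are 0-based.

[col 0] pivot 2
  R1 -= 5*R0 → (0, 3, 5)  (L[1][0] := 5)
  R2 -= 6*R0 → (0, 4, 3)  (L[2][0] := 6)
[col 1] pivot 3
  R2 -= 6*R1 → (0, 0, 1)  (L[2][1] := 6)

L[2][0] = 6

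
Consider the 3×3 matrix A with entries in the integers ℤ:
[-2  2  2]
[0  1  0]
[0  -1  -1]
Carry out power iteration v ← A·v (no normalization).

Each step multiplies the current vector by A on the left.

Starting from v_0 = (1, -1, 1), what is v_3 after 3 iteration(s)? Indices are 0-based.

v_3 = (-4, -1, 0)

v_0 = (1, -1, 1).
v_1 = A·v_0 = (-2, -1, 0).
v_2 = A·v_1 = (2, -1, 1).
v_3 = A·v_2 = (-4, -1, 0).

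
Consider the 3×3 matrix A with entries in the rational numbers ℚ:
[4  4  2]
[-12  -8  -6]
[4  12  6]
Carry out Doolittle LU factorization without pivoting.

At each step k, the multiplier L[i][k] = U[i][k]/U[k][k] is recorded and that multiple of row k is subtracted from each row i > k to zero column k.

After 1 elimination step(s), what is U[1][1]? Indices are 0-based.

[col 0] pivot 4
  R1 -= -3*R0 → (0, 4, 0)  (L[1][0] := -3)
  R2 -= 1*R0 → (0, 8, 4)  (L[2][0] := 1)

U[1][1] = 4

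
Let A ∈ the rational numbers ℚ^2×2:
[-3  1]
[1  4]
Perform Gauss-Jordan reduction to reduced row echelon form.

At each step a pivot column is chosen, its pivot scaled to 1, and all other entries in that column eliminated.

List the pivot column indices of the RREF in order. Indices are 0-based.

[1] R0 /= -3  ⇒  (1, -1/3)
     R1 -= 1·R0  ⇒  (0, 13/3)
[2] R1 /= 13/3  ⇒  (0, 1)
     R0 -= -1/3·R1  ⇒  (1, 0)

pivot columns: 0, 1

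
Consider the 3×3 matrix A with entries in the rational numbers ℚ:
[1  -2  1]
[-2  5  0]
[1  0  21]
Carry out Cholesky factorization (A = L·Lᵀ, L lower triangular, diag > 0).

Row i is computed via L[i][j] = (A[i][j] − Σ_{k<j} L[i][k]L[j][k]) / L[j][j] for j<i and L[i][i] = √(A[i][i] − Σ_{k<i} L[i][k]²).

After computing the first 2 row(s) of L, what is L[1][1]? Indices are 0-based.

L[1][1] = 1

Step 1: L[0][0] = √(1) = 1.
  L[1][0] = (-2) / L[0][0] = -2.
Step 2: L[1][1] = √(1) = 1.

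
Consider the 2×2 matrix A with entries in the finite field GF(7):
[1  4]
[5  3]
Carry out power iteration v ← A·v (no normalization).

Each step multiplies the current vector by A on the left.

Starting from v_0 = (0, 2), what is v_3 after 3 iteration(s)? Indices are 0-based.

v_3 = (5, 5)

v_0 = (0, 2).
v_1 = A·v_0 = (1, 6).
v_2 = A·v_1 = (4, 2).
v_3 = A·v_2 = (5, 5).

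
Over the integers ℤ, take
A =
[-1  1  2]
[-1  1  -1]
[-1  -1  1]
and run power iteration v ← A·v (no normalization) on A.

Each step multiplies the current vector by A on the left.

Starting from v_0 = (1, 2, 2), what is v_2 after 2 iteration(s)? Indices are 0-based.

v_2 = (-8, -5, -5)

v_0 = (1, 2, 2).
v_1 = A·v_0 = (5, -1, -1).
v_2 = A·v_1 = (-8, -5, -5).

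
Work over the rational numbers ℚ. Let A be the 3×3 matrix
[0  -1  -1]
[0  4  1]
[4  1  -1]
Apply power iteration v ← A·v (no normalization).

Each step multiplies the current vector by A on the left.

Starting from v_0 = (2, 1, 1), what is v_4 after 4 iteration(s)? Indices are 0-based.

v_4 = (-88, 391, 46)

v_0 = (2, 1, 1).
v_1 = A·v_0 = (-2, 5, 8).
v_2 = A·v_1 = (-13, 28, -11).
v_3 = A·v_2 = (-17, 101, -13).
v_4 = A·v_3 = (-88, 391, 46).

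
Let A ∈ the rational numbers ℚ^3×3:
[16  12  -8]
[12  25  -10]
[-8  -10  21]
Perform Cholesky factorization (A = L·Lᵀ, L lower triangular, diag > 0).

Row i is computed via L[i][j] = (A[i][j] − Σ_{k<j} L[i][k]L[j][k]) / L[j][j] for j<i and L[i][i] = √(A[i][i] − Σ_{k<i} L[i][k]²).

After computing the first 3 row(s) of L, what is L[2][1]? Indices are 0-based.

L[2][1] = -1

Step 1: L[0][0] = √(16) = 4.
  L[1][0] = (12) / L[0][0] = 3.
Step 2: L[1][1] = √(16) = 4.
  L[2][0] = (-8) / L[0][0] = -2.
  L[2][1] = (-4) / L[1][1] = -1.
Step 3: L[2][2] = √(16) = 4.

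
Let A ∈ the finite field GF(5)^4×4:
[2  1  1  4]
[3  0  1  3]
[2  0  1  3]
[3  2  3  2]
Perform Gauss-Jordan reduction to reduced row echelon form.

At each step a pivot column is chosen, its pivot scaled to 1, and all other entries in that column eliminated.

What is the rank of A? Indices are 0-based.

pivot(0,0)=2: scale R0 → (1, 3, 3, 2)
  clear (1,0): R1 −= (3)R0 → (0, 1, 2, 2)
  clear (2,0): R2 −= (2)R0 → (0, 4, 0, 4)
  clear (3,0): R3 −= (3)R0 → (0, 3, 4, 1)
pivot(1,1)=1: scale R1 → (0, 1, 2, 2)
  clear (0,1): R0 −= (3)R1 → (1, 0, 2, 1)
  clear (2,1): R2 −= (4)R1 → (0, 0, 2, 1)
  clear (3,1): R3 −= (3)R1 → (0, 0, 3, 0)
pivot(2,2)=2: scale R2 → (0, 0, 1, 3)
  clear (0,2): R0 −= (2)R2 → (1, 0, 0, 0)
  clear (1,2): R1 −= (2)R2 → (0, 1, 0, 1)
  clear (3,2): R3 −= (3)R2 → (0, 0, 0, 1)
pivot(3,3)=1: scale R3 → (0, 0, 0, 1)
  clear (1,3): R1 −= (1)R3 → (0, 1, 0, 0)
  clear (2,3): R2 −= (3)R3 → (0, 0, 1, 0)

rank = 4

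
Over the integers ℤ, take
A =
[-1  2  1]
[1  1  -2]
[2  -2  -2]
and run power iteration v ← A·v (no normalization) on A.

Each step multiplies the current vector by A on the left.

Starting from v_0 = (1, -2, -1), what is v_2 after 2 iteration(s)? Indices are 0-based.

v_0 = (1, -2, -1).
v_1 = A·v_0 = (-6, 1, 8).
v_2 = A·v_1 = (16, -21, -30).

v_2 = (16, -21, -30)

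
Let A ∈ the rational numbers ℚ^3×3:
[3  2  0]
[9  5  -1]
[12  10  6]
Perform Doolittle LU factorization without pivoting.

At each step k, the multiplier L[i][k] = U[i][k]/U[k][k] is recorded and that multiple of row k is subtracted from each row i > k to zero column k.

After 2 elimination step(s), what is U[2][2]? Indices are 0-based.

U[2][2] = 4

Step 1: pivot at (0,0) is 3.
  row1 ← row1 − (3)·row0  ⇒  L[1][0]=3, U row1=(0, -1, -1)
  row2 ← row2 − (4)·row0  ⇒  L[2][0]=4, U row2=(0, 2, 6)
Step 2: pivot at (1,1) is -1.
  row2 ← row2 − (-2)·row1  ⇒  L[2][1]=-2, U row2=(0, 0, 4)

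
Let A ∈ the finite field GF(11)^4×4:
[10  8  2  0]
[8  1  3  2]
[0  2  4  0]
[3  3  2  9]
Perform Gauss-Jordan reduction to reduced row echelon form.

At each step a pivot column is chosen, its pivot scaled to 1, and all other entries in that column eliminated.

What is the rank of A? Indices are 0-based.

step 1: normalize row 0 (÷10) = (1, 3, 9, 0)
  row 1: subtract 8×row0 = (0, 10, 8, 2)
  row 3: subtract 3×row0 = (0, 5, 8, 9)
step 2: normalize row 1 (÷10) = (0, 1, 3, 9)
  row 0: subtract 3×row1 = (1, 0, 0, 6)
  row 2: subtract 2×row1 = (0, 0, 9, 4)
  row 3: subtract 5×row1 = (0, 0, 4, 8)
step 3: normalize row 2 (÷9) = (0, 0, 1, 9)
  row 1: subtract 3×row2 = (0, 1, 0, 4)
  row 3: subtract 4×row2 = (0, 0, 0, 5)
step 4: normalize row 3 (÷5) = (0, 0, 0, 1)
  row 0: subtract 6×row3 = (1, 0, 0, 0)
  row 1: subtract 4×row3 = (0, 1, 0, 0)
  row 2: subtract 9×row3 = (0, 0, 1, 0)

rank = 4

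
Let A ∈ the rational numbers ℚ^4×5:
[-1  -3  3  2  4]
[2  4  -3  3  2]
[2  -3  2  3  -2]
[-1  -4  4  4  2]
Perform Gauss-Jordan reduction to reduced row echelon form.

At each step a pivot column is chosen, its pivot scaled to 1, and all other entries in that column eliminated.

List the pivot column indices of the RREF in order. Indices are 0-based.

pivot columns: 0, 1, 2, 3

pivot(0,0)=-1: scale R0 → (1, 3, -3, -2, -4)
  clear (1,0): R1 −= (2)R0 → (0, -2, 3, 7, 10)
  clear (2,0): R2 −= (2)R0 → (0, -9, 8, 7, 6)
  clear (3,0): R3 −= (-1)R0 → (0, -1, 1, 2, -2)
pivot(1,1)=-2: scale R1 → (0, 1, -3/2, -7/2, -5)
  clear (0,1): R0 −= (3)R1 → (1, 0, 3/2, 17/2, 11)
  clear (2,1): R2 −= (-9)R1 → (0, 0, -11/2, -49/2, -39)
  clear (3,1): R3 −= (-1)R1 → (0, 0, -1/2, -3/2, -7)
pivot(2,2)=-11/2: scale R2 → (0, 0, 1, 49/11, 78/11)
  clear (0,2): R0 −= (3/2)R2 → (1, 0, 0, 20/11, 4/11)
  clear (1,2): R1 −= (-3/2)R2 → (0, 1, 0, 35/11, 62/11)
  clear (3,2): R3 −= (-1/2)R2 → (0, 0, 0, 8/11, -38/11)
pivot(3,3)=8/11: scale R3 → (0, 0, 0, 1, -19/4)
  clear (0,3): R0 −= (20/11)R3 → (1, 0, 0, 0, 9)
  clear (1,3): R1 −= (35/11)R3 → (0, 1, 0, 0, 83/4)
  clear (2,3): R2 −= (49/11)R3 → (0, 0, 1, 0, 113/4)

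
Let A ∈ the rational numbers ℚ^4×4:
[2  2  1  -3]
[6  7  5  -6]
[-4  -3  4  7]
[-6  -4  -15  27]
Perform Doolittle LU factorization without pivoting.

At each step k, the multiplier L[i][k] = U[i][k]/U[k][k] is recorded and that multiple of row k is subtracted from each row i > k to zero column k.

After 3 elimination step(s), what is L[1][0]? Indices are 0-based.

[col 0] pivot 2
  R1 -= 3*R0 → (0, 1, 2, 3)  (L[1][0] := 3)
  R2 -= -2*R0 → (0, 1, 6, 1)  (L[2][0] := -2)
  R3 -= -3*R0 → (0, 2, -12, 18)  (L[3][0] := -3)
[col 1] pivot 1
  R2 -= 1*R1 → (0, 0, 4, -2)  (L[2][1] := 1)
  R3 -= 2*R1 → (0, 0, -16, 12)  (L[3][1] := 2)
[col 2] pivot 4
  R3 -= -4*R2 → (0, 0, 0, 4)  (L[3][2] := -4)

L[1][0] = 3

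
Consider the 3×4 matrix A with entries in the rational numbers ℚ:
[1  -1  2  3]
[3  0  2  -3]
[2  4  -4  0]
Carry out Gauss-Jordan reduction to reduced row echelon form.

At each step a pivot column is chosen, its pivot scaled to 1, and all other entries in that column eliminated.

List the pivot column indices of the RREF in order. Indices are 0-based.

pivot columns: 0, 1, 3

pivot(0,0)=1: scale R0 → (1, -1, 2, 3)
  clear (1,0): R1 −= (3)R0 → (0, 3, -4, -12)
  clear (2,0): R2 −= (2)R0 → (0, 6, -8, -6)
pivot(1,1)=3: scale R1 → (0, 1, -4/3, -4)
  clear (0,1): R0 −= (-1)R1 → (1, 0, 2/3, -1)
  clear (2,1): R2 −= (6)R1 → (0, 0, 0, 18)
col 2: no nonzero at/below row 2; advance.
pivot(2,3)=18: scale R2 → (0, 0, 0, 1)
  clear (0,3): R0 −= (-1)R2 → (1, 0, 2/3, 0)
  clear (1,3): R1 −= (-4)R2 → (0, 1, -4/3, 0)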